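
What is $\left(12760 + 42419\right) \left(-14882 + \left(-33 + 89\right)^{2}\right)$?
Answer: $-648132534$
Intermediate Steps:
$\left(12760 + 42419\right) \left(-14882 + \left(-33 + 89\right)^{2}\right) = 55179 \left(-14882 + 56^{2}\right) = 55179 \left(-14882 + 3136\right) = 55179 \left(-11746\right) = -648132534$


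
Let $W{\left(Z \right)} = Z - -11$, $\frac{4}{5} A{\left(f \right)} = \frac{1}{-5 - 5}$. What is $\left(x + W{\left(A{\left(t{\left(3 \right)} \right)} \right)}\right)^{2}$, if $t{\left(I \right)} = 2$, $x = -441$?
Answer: $\frac{11840481}{64} \approx 1.8501 \cdot 10^{5}$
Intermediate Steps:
$A{\left(f \right)} = - \frac{1}{8}$ ($A{\left(f \right)} = \frac{5}{4 \left(-5 - 5\right)} = \frac{5}{4 \left(-10\right)} = \frac{5}{4} \left(- \frac{1}{10}\right) = - \frac{1}{8}$)
$W{\left(Z \right)} = 11 + Z$ ($W{\left(Z \right)} = Z + 11 = 11 + Z$)
$\left(x + W{\left(A{\left(t{\left(3 \right)} \right)} \right)}\right)^{2} = \left(-441 + \left(11 - \frac{1}{8}\right)\right)^{2} = \left(-441 + \frac{87}{8}\right)^{2} = \left(- \frac{3441}{8}\right)^{2} = \frac{11840481}{64}$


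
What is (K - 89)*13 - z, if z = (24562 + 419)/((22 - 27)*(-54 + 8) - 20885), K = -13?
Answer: -9121183/6885 ≈ -1324.8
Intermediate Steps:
z = -8327/6885 (z = 24981/(-5*(-46) - 20885) = 24981/(230 - 20885) = 24981/(-20655) = 24981*(-1/20655) = -8327/6885 ≈ -1.2094)
(K - 89)*13 - z = (-13 - 89)*13 - 1*(-8327/6885) = -102*13 + 8327/6885 = -1326 + 8327/6885 = -9121183/6885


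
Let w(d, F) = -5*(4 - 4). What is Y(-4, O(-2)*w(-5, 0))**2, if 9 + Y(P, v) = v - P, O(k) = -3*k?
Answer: 25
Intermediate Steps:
w(d, F) = 0 (w(d, F) = -5*0 = 0)
Y(P, v) = -9 + v - P (Y(P, v) = -9 + (v - P) = -9 + v - P)
Y(-4, O(-2)*w(-5, 0))**2 = (-9 - 3*(-2)*0 - 1*(-4))**2 = (-9 + 6*0 + 4)**2 = (-9 + 0 + 4)**2 = (-5)**2 = 25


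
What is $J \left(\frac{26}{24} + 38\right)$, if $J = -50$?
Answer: $- \frac{11725}{6} \approx -1954.2$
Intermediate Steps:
$J \left(\frac{26}{24} + 38\right) = - 50 \left(\frac{26}{24} + 38\right) = - 50 \left(26 \cdot \frac{1}{24} + 38\right) = - 50 \left(\frac{13}{12} + 38\right) = \left(-50\right) \frac{469}{12} = - \frac{11725}{6}$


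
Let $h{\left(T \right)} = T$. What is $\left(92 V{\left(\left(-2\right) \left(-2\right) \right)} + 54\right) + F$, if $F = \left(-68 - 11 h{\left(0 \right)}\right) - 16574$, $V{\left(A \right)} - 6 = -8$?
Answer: $-16772$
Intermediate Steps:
$V{\left(A \right)} = -2$ ($V{\left(A \right)} = 6 - 8 = -2$)
$F = -16642$ ($F = \left(-68 - 0\right) - 16574 = \left(-68 + 0\right) - 16574 = -68 - 16574 = -16642$)
$\left(92 V{\left(\left(-2\right) \left(-2\right) \right)} + 54\right) + F = \left(92 \left(-2\right) + 54\right) - 16642 = \left(-184 + 54\right) - 16642 = -130 - 16642 = -16772$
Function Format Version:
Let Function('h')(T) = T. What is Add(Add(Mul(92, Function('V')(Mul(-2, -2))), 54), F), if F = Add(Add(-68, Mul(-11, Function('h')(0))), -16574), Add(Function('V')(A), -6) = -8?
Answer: -16772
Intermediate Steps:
Function('V')(A) = -2 (Function('V')(A) = Add(6, -8) = -2)
F = -16642 (F = Add(Add(-68, Mul(-11, 0)), -16574) = Add(Add(-68, 0), -16574) = Add(-68, -16574) = -16642)
Add(Add(Mul(92, Function('V')(Mul(-2, -2))), 54), F) = Add(Add(Mul(92, -2), 54), -16642) = Add(Add(-184, 54), -16642) = Add(-130, -16642) = -16772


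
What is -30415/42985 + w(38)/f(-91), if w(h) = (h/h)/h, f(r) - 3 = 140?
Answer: -33046425/46716098 ≈ -0.70739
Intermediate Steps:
f(r) = 143 (f(r) = 3 + 140 = 143)
w(h) = 1/h
-30415/42985 + w(38)/f(-91) = -30415/42985 + 1/(38*143) = -30415*1/42985 + (1/38)*(1/143) = -6083/8597 + 1/5434 = -33046425/46716098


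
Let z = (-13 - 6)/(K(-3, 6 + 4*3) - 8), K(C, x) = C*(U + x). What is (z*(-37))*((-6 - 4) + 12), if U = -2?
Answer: -703/28 ≈ -25.107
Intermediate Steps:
K(C, x) = C*(-2 + x)
z = 19/56 (z = (-13 - 6)/(-3*(-2 + (6 + 4*3)) - 8) = -19/(-3*(-2 + (6 + 12)) - 8) = -19/(-3*(-2 + 18) - 8) = -19/(-3*16 - 8) = -19/(-48 - 8) = -19/(-56) = -19*(-1/56) = 19/56 ≈ 0.33929)
(z*(-37))*((-6 - 4) + 12) = ((19/56)*(-37))*((-6 - 4) + 12) = -703*(-10 + 12)/56 = -703/56*2 = -703/28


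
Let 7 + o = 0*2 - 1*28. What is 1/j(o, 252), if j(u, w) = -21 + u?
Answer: -1/56 ≈ -0.017857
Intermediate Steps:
o = -35 (o = -7 + (0*2 - 1*28) = -7 + (0 - 28) = -7 - 28 = -35)
1/j(o, 252) = 1/(-21 - 35) = 1/(-56) = -1/56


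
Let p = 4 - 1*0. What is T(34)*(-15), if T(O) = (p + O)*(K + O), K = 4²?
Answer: -28500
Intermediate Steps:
K = 16
p = 4 (p = 4 + 0 = 4)
T(O) = (4 + O)*(16 + O)
T(34)*(-15) = (64 + 34² + 20*34)*(-15) = (64 + 1156 + 680)*(-15) = 1900*(-15) = -28500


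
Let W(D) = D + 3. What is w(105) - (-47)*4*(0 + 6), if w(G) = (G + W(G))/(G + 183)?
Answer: 108359/96 ≈ 1128.7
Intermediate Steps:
W(D) = 3 + D
w(G) = (3 + 2*G)/(183 + G) (w(G) = (G + (3 + G))/(G + 183) = (3 + 2*G)/(183 + G))
w(105) - (-47)*4*(0 + 6) = (3 + 2*105)/(183 + 105) - (-47)*4*(0 + 6) = (3 + 210)/288 - (-47)*4*6 = (1/288)*213 - (-47)*24 = 71/96 - 1*(-1128) = 71/96 + 1128 = 108359/96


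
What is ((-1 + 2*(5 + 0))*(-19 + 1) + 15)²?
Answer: 21609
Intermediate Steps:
((-1 + 2*(5 + 0))*(-19 + 1) + 15)² = ((-1 + 2*5)*(-18) + 15)² = ((-1 + 10)*(-18) + 15)² = (9*(-18) + 15)² = (-162 + 15)² = (-147)² = 21609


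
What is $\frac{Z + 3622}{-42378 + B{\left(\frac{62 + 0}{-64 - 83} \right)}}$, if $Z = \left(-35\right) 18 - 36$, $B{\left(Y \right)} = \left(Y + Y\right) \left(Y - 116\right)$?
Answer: $- \frac{31938102}{456812033} \approx -0.069915$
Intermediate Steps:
$B{\left(Y \right)} = 2 Y \left(-116 + Y\right)$
$Z = -666$ ($Z = -630 - 36 = -666$)
$\frac{Z + 3622}{-42378 + B{\left(\frac{62 + 0}{-64 - 83} \right)}} = \frac{-666 + 3622}{-42378 + 2 \frac{62 + 0}{-64 - 83} \left(-116 + \frac{62 + 0}{-64 - 83}\right)} = \frac{2956}{-42378 + 2 \frac{62}{-147} \left(-116 + \frac{62}{-147}\right)} = \frac{2956}{-42378 + 2 \cdot 62 \left(- \frac{1}{147}\right) \left(-116 + 62 \left(- \frac{1}{147}\right)\right)} = \frac{2956}{-42378 + 2 \left(- \frac{62}{147}\right) \left(-116 - \frac{62}{147}\right)} = \frac{2956}{-42378 + 2 \left(- \frac{62}{147}\right) \left(- \frac{17114}{147}\right)} = \frac{2956}{-42378 + \frac{2122136}{21609}} = \frac{2956}{- \frac{913624066}{21609}} = 2956 \left(- \frac{21609}{913624066}\right) = - \frac{31938102}{456812033}$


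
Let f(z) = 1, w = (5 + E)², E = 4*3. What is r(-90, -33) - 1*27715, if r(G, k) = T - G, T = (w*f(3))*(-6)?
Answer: -29359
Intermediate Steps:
E = 12
w = 289 (w = (5 + 12)² = 17² = 289)
T = -1734 (T = (289*1)*(-6) = 289*(-6) = -1734)
r(G, k) = -1734 - G
r(-90, -33) - 1*27715 = (-1734 - 1*(-90)) - 1*27715 = (-1734 + 90) - 27715 = -1644 - 27715 = -29359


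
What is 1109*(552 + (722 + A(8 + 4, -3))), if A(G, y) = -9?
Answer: 1402885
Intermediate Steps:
1109*(552 + (722 + A(8 + 4, -3))) = 1109*(552 + (722 - 9)) = 1109*(552 + 713) = 1109*1265 = 1402885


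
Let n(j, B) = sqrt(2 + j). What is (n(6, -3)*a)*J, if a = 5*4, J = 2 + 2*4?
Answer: 400*sqrt(2) ≈ 565.69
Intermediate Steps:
J = 10 (J = 2 + 8 = 10)
a = 20
(n(6, -3)*a)*J = (sqrt(2 + 6)*20)*10 = (sqrt(8)*20)*10 = ((2*sqrt(2))*20)*10 = (40*sqrt(2))*10 = 400*sqrt(2)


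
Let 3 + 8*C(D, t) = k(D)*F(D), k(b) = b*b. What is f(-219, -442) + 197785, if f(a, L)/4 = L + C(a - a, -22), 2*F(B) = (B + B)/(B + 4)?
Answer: 392031/2 ≈ 1.9602e+5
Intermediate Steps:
k(b) = b**2
F(B) = B/(4 + B) (F(B) = ((B + B)/(B + 4))/2 = ((2*B)/(4 + B))/2 = (2*B/(4 + B))/2 = B/(4 + B))
C(D, t) = -3/8 + D**3/(8*(4 + D)) (C(D, t) = -3/8 + (D**2*(D/(4 + D)))/8 = -3/8 + (D**3/(4 + D))/8 = -3/8 + D**3/(8*(4 + D)))
f(a, L) = -3/2 + 4*L (f(a, L) = 4*(L + (-12 + (a - a)**3 - 3*(a - a))/(8*(4 + (a - a)))) = 4*(L + (-12 + 0**3 - 3*0)/(8*(4 + 0))) = 4*(L + (1/8)*(-12 + 0 + 0)/4) = 4*(L + (1/8)*(1/4)*(-12)) = 4*(L - 3/8) = 4*(-3/8 + L) = -3/2 + 4*L)
f(-219, -442) + 197785 = (-3/2 + 4*(-442)) + 197785 = (-3/2 - 1768) + 197785 = -3539/2 + 197785 = 392031/2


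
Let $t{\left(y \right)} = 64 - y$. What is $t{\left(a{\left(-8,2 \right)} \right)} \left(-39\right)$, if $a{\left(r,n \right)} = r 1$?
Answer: $-2808$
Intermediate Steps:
$a{\left(r,n \right)} = r$
$t{\left(a{\left(-8,2 \right)} \right)} \left(-39\right) = \left(64 - -8\right) \left(-39\right) = \left(64 + 8\right) \left(-39\right) = 72 \left(-39\right) = -2808$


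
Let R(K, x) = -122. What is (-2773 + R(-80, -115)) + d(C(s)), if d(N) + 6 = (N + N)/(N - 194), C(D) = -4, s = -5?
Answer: -287195/99 ≈ -2901.0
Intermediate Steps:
d(N) = -6 + 2*N/(-194 + N) (d(N) = -6 + (N + N)/(N - 194) = -6 + (2*N)/(-194 + N) = -6 + 2*N/(-194 + N))
(-2773 + R(-80, -115)) + d(C(s)) = (-2773 - 122) + 4*(291 - 1*(-4))/(-194 - 4) = -2895 + 4*(291 + 4)/(-198) = -2895 + 4*(-1/198)*295 = -2895 - 590/99 = -287195/99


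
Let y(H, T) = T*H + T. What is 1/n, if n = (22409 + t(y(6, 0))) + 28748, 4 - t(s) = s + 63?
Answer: 1/51098 ≈ 1.9570e-5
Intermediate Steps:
y(H, T) = T + H*T (y(H, T) = H*T + T = T + H*T)
t(s) = -59 - s (t(s) = 4 - (s + 63) = 4 - (63 + s) = 4 + (-63 - s) = -59 - s)
n = 51098 (n = (22409 + (-59 - 0*(1 + 6))) + 28748 = (22409 + (-59 - 0*7)) + 28748 = (22409 + (-59 - 1*0)) + 28748 = (22409 + (-59 + 0)) + 28748 = (22409 - 59) + 28748 = 22350 + 28748 = 51098)
1/n = 1/51098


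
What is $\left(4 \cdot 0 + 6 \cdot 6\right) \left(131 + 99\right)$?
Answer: $8280$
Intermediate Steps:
$\left(4 \cdot 0 + 6 \cdot 6\right) \left(131 + 99\right) = \left(0 + 36\right) 230 = 36 \cdot 230 = 8280$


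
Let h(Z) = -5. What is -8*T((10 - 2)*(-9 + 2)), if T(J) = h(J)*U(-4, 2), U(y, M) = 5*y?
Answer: -800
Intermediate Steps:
T(J) = 100 (T(J) = -25*(-4) = -5*(-20) = 100)
-8*T((10 - 2)*(-9 + 2)) = -8*100 = -800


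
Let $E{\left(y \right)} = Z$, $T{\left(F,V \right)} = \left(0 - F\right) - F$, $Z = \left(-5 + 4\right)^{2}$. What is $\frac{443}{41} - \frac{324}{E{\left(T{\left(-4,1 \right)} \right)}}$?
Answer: $- \frac{12841}{41} \approx -313.2$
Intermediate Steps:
$Z = 1$ ($Z = \left(-1\right)^{2} = 1$)
$T{\left(F,V \right)} = - 2 F$ ($T{\left(F,V \right)} = - F - F = - 2 F$)
$E{\left(y \right)} = 1$
$\frac{443}{41} - \frac{324}{E{\left(T{\left(-4,1 \right)} \right)}} = \frac{443}{41} - \frac{324}{1} = 443 \cdot \frac{1}{41} - 324 = \frac{443}{41} - 324 = - \frac{12841}{41}$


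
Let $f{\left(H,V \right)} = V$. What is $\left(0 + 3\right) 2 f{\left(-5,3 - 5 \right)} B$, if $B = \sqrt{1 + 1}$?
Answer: $- 12 \sqrt{2} \approx -16.971$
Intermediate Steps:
$B = \sqrt{2} \approx 1.4142$
$\left(0 + 3\right) 2 f{\left(-5,3 - 5 \right)} B = \left(0 + 3\right) 2 \left(3 - 5\right) \sqrt{2} = 3 \cdot 2 \left(-2\right) \sqrt{2} = 6 \left(-2\right) \sqrt{2} = - 12 \sqrt{2}$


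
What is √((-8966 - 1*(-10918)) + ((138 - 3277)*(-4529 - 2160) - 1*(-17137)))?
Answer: 2*√5253965 ≈ 4584.3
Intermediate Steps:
√((-8966 - 1*(-10918)) + ((138 - 3277)*(-4529 - 2160) - 1*(-17137))) = √((-8966 + 10918) + (-3139*(-6689) + 17137)) = √(1952 + (20996771 + 17137)) = √(1952 + 21013908) = √21015860 = 2*√5253965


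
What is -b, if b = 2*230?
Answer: -460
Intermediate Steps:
b = 460
-b = -1*460 = -460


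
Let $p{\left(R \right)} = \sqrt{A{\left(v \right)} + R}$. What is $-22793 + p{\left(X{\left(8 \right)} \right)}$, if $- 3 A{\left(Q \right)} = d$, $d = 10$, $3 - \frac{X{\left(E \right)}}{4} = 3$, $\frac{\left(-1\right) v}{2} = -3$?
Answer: $-22793 + \frac{i \sqrt{30}}{3} \approx -22793.0 + 1.8257 i$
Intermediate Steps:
$v = 6$ ($v = \left(-2\right) \left(-3\right) = 6$)
$X{\left(E \right)} = 0$ ($X{\left(E \right)} = 12 - 12 = 0$)
$A{\left(Q \right)} = - \frac{10}{3}$ ($A{\left(Q \right)} = \left(- \frac{1}{3}\right) 10 = - \frac{10}{3}$)
$p{\left(R \right)} = \sqrt{- \frac{10}{3} + R}$
$-22793 + p{\left(X{\left(8 \right)} \right)} = -22793 + \frac{\sqrt{-30 + 9 \cdot 0}}{3} = -22793 + \frac{\sqrt{-30 + 0}}{3} = -22793 + \frac{\sqrt{-30}}{3} = -22793 + \frac{i \sqrt{30}}{3}$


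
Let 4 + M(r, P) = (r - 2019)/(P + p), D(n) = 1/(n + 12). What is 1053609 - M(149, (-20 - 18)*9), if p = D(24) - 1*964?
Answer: 9907109575/9403 ≈ 1.0536e+6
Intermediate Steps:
D(n) = 1/(12 + n)
p = -34703/36 (p = 1/(12 + 24) - 1*964 = 1/36 - 964 = -34703/36 ≈ -963.97)
M(r, P) = -4 + (-2019 + r)/(-34703/36 + P) (M(r, P) = -4 + (r - 2019)/(P - 34703/36) = -4 + (-2019 + r)/(-34703/36 + P))
1053609 - M(149, (-20 - 18)*9) = 1053609 - 4*(16532 - 36*(-20 - 18)*9 + 9*149)/(-34703 + 36*((-20 - 18)*9)) = 1053609 - 4*(16532 - (-1368)*9 + 1341)/(-34703 + 36*(-38*9)) = 1053609 - 4*(16532 - 36*(-342) + 1341)/(-34703 + 36*(-342)) = 1053609 - 4*(16532 + 12312 + 1341)/(-34703 - 12312) = 1053609 - 4*30185/(-47015) = 1053609 - 4*(-1)*30185/47015 = 1053609 - 1*(-24148/9403) = 1053609 + 24148/9403 = 9907109575/9403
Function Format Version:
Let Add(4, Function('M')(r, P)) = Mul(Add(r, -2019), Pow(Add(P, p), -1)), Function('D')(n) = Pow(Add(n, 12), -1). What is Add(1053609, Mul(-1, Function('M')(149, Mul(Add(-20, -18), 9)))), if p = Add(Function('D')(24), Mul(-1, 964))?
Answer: Rational(9907109575, 9403) ≈ 1.0536e+6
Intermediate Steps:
Function('D')(n) = Pow(Add(12, n), -1)
p = Rational(-34703, 36) (p = Add(Pow(Add(12, 24), -1), Mul(-1, 964)) = Add(Pow(36, -1), -964) = Add(Rational(1, 36), -964) = Rational(-34703, 36) ≈ -963.97)
Function('M')(r, P) = Add(-4, Mul(Pow(Add(Rational(-34703, 36), P), -1), Add(-2019, r))) (Function('M')(r, P) = Add(-4, Mul(Add(r, -2019), Pow(Add(P, Rational(-34703, 36)), -1))) = Add(-4, Mul(Add(-2019, r), Pow(Add(Rational(-34703, 36), P), -1))) = Add(-4, Mul(Pow(Add(Rational(-34703, 36), P), -1), Add(-2019, r))))
Add(1053609, Mul(-1, Function('M')(149, Mul(Add(-20, -18), 9)))) = Add(1053609, Mul(-1, Mul(4, Pow(Add(-34703, Mul(36, Mul(Add(-20, -18), 9))), -1), Add(16532, Mul(-36, Mul(Add(-20, -18), 9)), Mul(9, 149))))) = Add(1053609, Mul(-1, Mul(4, Pow(Add(-34703, Mul(36, Mul(-38, 9))), -1), Add(16532, Mul(-36, Mul(-38, 9)), 1341)))) = Add(1053609, Mul(-1, Mul(4, Pow(Add(-34703, Mul(36, -342)), -1), Add(16532, Mul(-36, -342), 1341)))) = Add(1053609, Mul(-1, Mul(4, Pow(Add(-34703, -12312), -1), Add(16532, 12312, 1341)))) = Add(1053609, Mul(-1, Mul(4, Pow(-47015, -1), 30185))) = Add(1053609, Mul(-1, Mul(4, Rational(-1, 47015), 30185))) = Add(1053609, Mul(-1, Rational(-24148, 9403))) = Add(1053609, Rational(24148, 9403)) = Rational(9907109575, 9403)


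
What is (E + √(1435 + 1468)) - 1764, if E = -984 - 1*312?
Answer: -3060 + √2903 ≈ -3006.1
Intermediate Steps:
E = -1296 (E = -984 - 312 = -1296)
(E + √(1435 + 1468)) - 1764 = (-1296 + √(1435 + 1468)) - 1764 = (-1296 + √2903) - 1764 = -3060 + √2903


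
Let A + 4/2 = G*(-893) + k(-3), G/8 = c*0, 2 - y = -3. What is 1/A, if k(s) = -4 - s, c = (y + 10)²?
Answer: -⅓ ≈ -0.33333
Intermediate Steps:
y = 5 (y = 2 - 1*(-3) = 2 + 3 = 5)
c = 225 (c = (5 + 10)² = 15² = 225)
G = 0 (G = 8*(225*0) = 8*0 = 0)
A = -3 (A = -2 + (0*(-893) + (-4 - 1*(-3))) = -2 + (0 + (-4 + 3)) = -2 + (0 - 1) = -2 - 1 = -3)
1/A = 1/(-3) = -⅓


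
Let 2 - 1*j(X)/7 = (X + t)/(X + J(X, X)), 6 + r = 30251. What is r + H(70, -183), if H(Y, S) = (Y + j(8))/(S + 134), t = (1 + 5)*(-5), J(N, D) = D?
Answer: 1693613/56 ≈ 30243.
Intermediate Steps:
r = 30245 (r = -6 + 30251 = 30245)
t = -30 (t = 6*(-5) = -30)
j(X) = 14 - 7*(-30 + X)/(2*X) (j(X) = 14 - 7*(X - 30)/(X + X) = 14 - 7*(-30 + X)/(2*X))
H(Y, S) = (189/8 + Y)/(134 + S) (H(Y, S) = (Y + (21/2 + 105/8))/(S + 134) = (Y + (21/2 + 105*(⅛)))/(134 + S) = (Y + (21/2 + 105/8))/(134 + S) = (Y + 189/8)/(134 + S) = (189/8 + Y)/(134 + S))
r + H(70, -183) = 30245 + (189/8 + 70)/(134 - 183) = 30245 + (749/8)/(-49) = 30245 - 1/49*749/8 = 30245 - 107/56 = 1693613/56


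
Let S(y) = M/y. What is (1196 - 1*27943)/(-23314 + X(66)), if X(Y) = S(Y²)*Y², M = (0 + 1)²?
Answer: 26747/23313 ≈ 1.1473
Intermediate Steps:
M = 1 (M = 1² = 1)
S(y) = 1/y
X(Y) = 1 (X(Y) = Y²/(Y²) = Y²/Y² = 1)
(1196 - 1*27943)/(-23314 + X(66)) = (1196 - 1*27943)/(-23314 + 1) = (1196 - 27943)/(-23313) = -26747*(-1/23313) = 26747/23313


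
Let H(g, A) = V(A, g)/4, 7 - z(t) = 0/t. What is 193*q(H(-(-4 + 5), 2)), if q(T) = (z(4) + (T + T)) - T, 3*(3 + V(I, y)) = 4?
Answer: 15247/12 ≈ 1270.6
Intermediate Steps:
z(t) = 7 (z(t) = 7 - 0/t = 7 - 1*0 = 7 + 0 = 7)
V(I, y) = -5/3 (V(I, y) = -3 + (⅓)*4 = -3 + 4/3 = -5/3)
H(g, A) = -5/12 (H(g, A) = -5/3/4 = -5/3*¼ = -5/12)
q(T) = 7 + T (q(T) = (7 + (T + T)) - T = (7 + 2*T) - T = 7 + T)
193*q(H(-(-4 + 5), 2)) = 193*(7 - 5/12) = 193*(79/12) = 15247/12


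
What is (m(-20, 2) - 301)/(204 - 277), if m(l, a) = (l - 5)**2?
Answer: -324/73 ≈ -4.4384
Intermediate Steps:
m(l, a) = (-5 + l)**2
(m(-20, 2) - 301)/(204 - 277) = ((-5 - 20)**2 - 301)/(204 - 277) = ((-25)**2 - 301)/(-73) = (625 - 301)*(-1/73) = 324*(-1/73) = -324/73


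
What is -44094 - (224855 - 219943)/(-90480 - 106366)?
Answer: -4339861306/98423 ≈ -44094.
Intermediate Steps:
-44094 - (224855 - 219943)/(-90480 - 106366) = -44094 - 4912/(-196846) = -44094 - 4912*(-1)/196846 = -44094 - 1*(-2456/98423) = -44094 + 2456/98423 = -4339861306/98423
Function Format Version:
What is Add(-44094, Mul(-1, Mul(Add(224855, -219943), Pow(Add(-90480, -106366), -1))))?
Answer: Rational(-4339861306, 98423) ≈ -44094.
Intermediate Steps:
Add(-44094, Mul(-1, Mul(Add(224855, -219943), Pow(Add(-90480, -106366), -1)))) = Add(-44094, Mul(-1, Mul(4912, Pow(-196846, -1)))) = Add(-44094, Mul(-1, Mul(4912, Rational(-1, 196846)))) = Add(-44094, Mul(-1, Rational(-2456, 98423))) = Add(-44094, Rational(2456, 98423)) = Rational(-4339861306, 98423)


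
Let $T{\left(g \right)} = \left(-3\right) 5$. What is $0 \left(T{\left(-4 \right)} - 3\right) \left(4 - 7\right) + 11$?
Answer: $11$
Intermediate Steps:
$T{\left(g \right)} = -15$
$0 \left(T{\left(-4 \right)} - 3\right) \left(4 - 7\right) + 11 = 0 \left(-15 - 3\right) \left(4 - 7\right) + 11 = 0 \left(\left(-18\right) \left(-3\right)\right) + 11 = 0 \cdot 54 + 11 = 0 + 11 = 11$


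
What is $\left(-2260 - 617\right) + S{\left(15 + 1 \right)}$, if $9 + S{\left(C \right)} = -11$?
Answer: $-2897$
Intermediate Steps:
$S{\left(C \right)} = -20$ ($S{\left(C \right)} = -9 - 11 = -20$)
$\left(-2260 - 617\right) + S{\left(15 + 1 \right)} = \left(-2260 - 617\right) - 20 = -2877 - 20 = -2897$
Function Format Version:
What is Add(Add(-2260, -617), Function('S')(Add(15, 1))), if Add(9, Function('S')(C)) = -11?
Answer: -2897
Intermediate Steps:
Function('S')(C) = -20 (Function('S')(C) = Add(-9, -11) = -20)
Add(Add(-2260, -617), Function('S')(Add(15, 1))) = Add(Add(-2260, -617), -20) = Add(-2877, -20) = -2897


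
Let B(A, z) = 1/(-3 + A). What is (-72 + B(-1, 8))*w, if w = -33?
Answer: 9537/4 ≈ 2384.3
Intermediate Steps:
(-72 + B(-1, 8))*w = (-72 + 1/(-3 - 1))*(-33) = (-72 + 1/(-4))*(-33) = (-72 - ¼)*(-33) = -289/4*(-33) = 9537/4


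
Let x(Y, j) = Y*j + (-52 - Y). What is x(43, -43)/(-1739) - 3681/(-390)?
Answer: 2386473/226070 ≈ 10.556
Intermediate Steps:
x(Y, j) = -52 - Y + Y*j
x(43, -43)/(-1739) - 3681/(-390) = (-52 - 1*43 + 43*(-43))/(-1739) - 3681/(-390) = (-52 - 43 - 1849)*(-1/1739) - 3681*(-1/390) = -1944*(-1/1739) + 1227/130 = 1944/1739 + 1227/130 = 2386473/226070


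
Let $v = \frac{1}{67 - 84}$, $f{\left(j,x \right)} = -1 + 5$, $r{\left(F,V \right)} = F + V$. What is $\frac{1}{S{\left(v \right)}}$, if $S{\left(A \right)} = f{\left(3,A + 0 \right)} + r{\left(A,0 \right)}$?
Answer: $\frac{17}{67} \approx 0.25373$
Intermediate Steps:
$f{\left(j,x \right)} = 4$
$v = - \frac{1}{17}$ ($v = \frac{1}{-17} = - \frac{1}{17} \approx -0.058824$)
$S{\left(A \right)} = 4 + A$ ($S{\left(A \right)} = 4 + \left(A + 0\right) = 4 + A$)
$\frac{1}{S{\left(v \right)}} = \frac{1}{4 - \frac{1}{17}} = \frac{1}{\frac{67}{17}} = \frac{17}{67}$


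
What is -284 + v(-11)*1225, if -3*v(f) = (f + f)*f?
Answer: -297302/3 ≈ -99101.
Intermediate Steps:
v(f) = -2*f²/3 (v(f) = -(f + f)*f/3 = -2*f*f/3 = -2*f²/3)
-284 + v(-11)*1225 = -284 - ⅔*(-11)²*1225 = -284 - ⅔*121*1225 = -284 - 242/3*1225 = -284 - 296450/3 = -297302/3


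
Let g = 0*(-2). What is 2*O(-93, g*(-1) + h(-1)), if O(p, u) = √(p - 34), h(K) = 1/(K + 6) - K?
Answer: 2*I*√127 ≈ 22.539*I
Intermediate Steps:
g = 0
h(K) = 1/(6 + K) - K
O(p, u) = √(-34 + p)
2*O(-93, g*(-1) + h(-1)) = 2*√(-34 - 93) = 2*√(-127) = 2*(I*√127) = 2*I*√127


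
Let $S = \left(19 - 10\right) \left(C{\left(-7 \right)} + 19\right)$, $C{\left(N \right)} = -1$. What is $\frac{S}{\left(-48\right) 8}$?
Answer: $- \frac{27}{64} \approx -0.42188$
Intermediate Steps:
$S = 162$ ($S = \left(19 - 10\right) \left(-1 + 19\right) = 9 \cdot 18 = 162$)
$\frac{S}{\left(-48\right) 8} = \frac{162}{\left(-48\right) 8} = \frac{162}{-384} = 162 \left(- \frac{1}{384}\right) = - \frac{27}{64}$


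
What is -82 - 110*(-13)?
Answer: 1348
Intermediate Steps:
-82 - 110*(-13) = -82 + 1430 = 1348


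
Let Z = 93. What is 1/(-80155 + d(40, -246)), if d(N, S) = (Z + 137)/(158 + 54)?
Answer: -106/8496315 ≈ -1.2476e-5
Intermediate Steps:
d(N, S) = 115/106 (d(N, S) = (93 + 137)/(158 + 54) = 230/212 = 230*(1/212) = 115/106)
1/(-80155 + d(40, -246)) = 1/(-80155 + 115/106) = 1/(-8496315/106) = -106/8496315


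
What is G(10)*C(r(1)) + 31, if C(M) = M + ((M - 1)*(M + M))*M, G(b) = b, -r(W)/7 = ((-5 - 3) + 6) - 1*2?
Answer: 423671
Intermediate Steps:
r(W) = 28 (r(W) = -7*(((-5 - 3) + 6) - 1*2) = -7*((-8 + 6) - 2) = -7*(-2 - 2) = -7*(-4) = 28)
C(M) = M + 2*M**2*(-1 + M) (C(M) = M + ((-1 + M)*(2*M))*M = M + (2*M*(-1 + M))*M = M + 2*M**2*(-1 + M))
G(10)*C(r(1)) + 31 = 10*(28*(1 - 2*28 + 2*28**2)) + 31 = 10*(28*(1 - 56 + 2*784)) + 31 = 10*(28*(1 - 56 + 1568)) + 31 = 10*(28*1513) + 31 = 10*42364 + 31 = 423640 + 31 = 423671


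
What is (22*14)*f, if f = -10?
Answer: -3080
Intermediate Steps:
(22*14)*f = (22*14)*(-10) = 308*(-10) = -3080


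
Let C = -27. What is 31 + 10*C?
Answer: -239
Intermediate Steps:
31 + 10*C = 31 + 10*(-27) = 31 - 270 = -239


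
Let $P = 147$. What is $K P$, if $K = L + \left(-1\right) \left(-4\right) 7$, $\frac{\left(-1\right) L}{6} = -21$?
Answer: $22638$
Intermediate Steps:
$L = 126$ ($L = \left(-6\right) \left(-21\right) = 126$)
$K = 154$ ($K = 126 + \left(-1\right) \left(-4\right) 7 = 126 + 4 \cdot 7 = 126 + 28 = 154$)
$K P = 154 \cdot 147 = 22638$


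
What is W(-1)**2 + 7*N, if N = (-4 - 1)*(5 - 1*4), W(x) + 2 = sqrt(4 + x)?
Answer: -35 + (2 - sqrt(3))**2 ≈ -34.928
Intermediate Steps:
W(x) = -2 + sqrt(4 + x)
N = -5 (N = -5*(5 - 4) = -5*1 = -5)
W(-1)**2 + 7*N = (-2 + sqrt(4 - 1))**2 + 7*(-5) = (-2 + sqrt(3))**2 - 35 = -35 + (-2 + sqrt(3))**2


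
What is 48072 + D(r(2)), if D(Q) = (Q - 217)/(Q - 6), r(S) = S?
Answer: 192503/4 ≈ 48126.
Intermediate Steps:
D(Q) = (-217 + Q)/(-6 + Q)
48072 + D(r(2)) = 48072 + (-217 + 2)/(-6 + 2) = 48072 - 215/(-4) = 48072 - ¼*(-215) = 48072 + 215/4 = 192503/4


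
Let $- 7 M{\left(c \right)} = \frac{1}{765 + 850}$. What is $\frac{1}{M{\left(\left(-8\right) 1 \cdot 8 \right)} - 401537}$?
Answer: $- \frac{11305}{4539375786} \approx -2.4904 \cdot 10^{-6}$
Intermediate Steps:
$M{\left(c \right)} = - \frac{1}{11305}$ ($M{\left(c \right)} = - \frac{1}{7 \left(765 + 850\right)} = - \frac{1}{7 \cdot 1615} = \left(- \frac{1}{7}\right) \frac{1}{1615} = - \frac{1}{11305}$)
$\frac{1}{M{\left(\left(-8\right) 1 \cdot 8 \right)} - 401537} = \frac{1}{- \frac{1}{11305} - 401537} = \frac{1}{- \frac{4539375786}{11305}} = - \frac{11305}{4539375786}$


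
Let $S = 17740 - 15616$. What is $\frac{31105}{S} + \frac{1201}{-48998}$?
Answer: $\frac{760765933}{52035876} \approx 14.62$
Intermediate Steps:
$S = 2124$
$\frac{31105}{S} + \frac{1201}{-48998} = \frac{31105}{2124} + \frac{1201}{-48998} = 31105 \cdot \frac{1}{2124} + 1201 \left(- \frac{1}{48998}\right) = \frac{31105}{2124} - \frac{1201}{48998} = \frac{760765933}{52035876}$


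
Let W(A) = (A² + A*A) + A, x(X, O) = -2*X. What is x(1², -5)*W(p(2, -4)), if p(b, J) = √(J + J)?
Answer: 32 - 4*I*√2 ≈ 32.0 - 5.6569*I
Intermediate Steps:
p(b, J) = √2*√J (p(b, J) = √(2*J) = √2*√J)
W(A) = A + 2*A² (W(A) = (A² + A²) + A = 2*A² + A = A + 2*A²)
x(1², -5)*W(p(2, -4)) = (-2*1²)*((√2*√(-4))*(1 + 2*(√2*√(-4)))) = (-2*1)*((√2*(2*I))*(1 + 2*(√2*(2*I)))) = -2*2*I*√2*(1 + 2*(2*I*√2)) = -2*2*I*√2*(1 + 4*I*√2) = -4*I*√2*(1 + 4*I*√2)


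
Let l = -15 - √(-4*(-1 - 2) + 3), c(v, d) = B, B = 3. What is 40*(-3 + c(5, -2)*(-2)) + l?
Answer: -375 - √15 ≈ -378.87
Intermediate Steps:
c(v, d) = 3
l = -15 - √15 (l = -15 - √(-4*(-3) + 3) = -15 - √(12 + 3) = -15 - √15 ≈ -18.873)
40*(-3 + c(5, -2)*(-2)) + l = 40*(-3 + 3*(-2)) + (-15 - √15) = 40*(-3 - 6) + (-15 - √15) = 40*(-9) + (-15 - √15) = -360 + (-15 - √15) = -375 - √15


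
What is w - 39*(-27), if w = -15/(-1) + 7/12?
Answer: 12823/12 ≈ 1068.6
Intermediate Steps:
w = 187/12 (w = -15*(-1) + 7*(1/12) = 15 + 7/12 = 187/12 ≈ 15.583)
w - 39*(-27) = 187/12 - 39*(-27) = 187/12 + 1053 = 12823/12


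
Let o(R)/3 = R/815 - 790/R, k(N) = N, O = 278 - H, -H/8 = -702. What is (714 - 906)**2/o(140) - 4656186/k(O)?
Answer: -45775764399/33322465 ≈ -1373.7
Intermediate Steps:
H = 5616 (H = -8*(-702) = 5616)
O = -5338 (O = 278 - 1*5616 = 278 - 5616 = -5338)
o(R) = -2370/R + 3*R/815 (o(R) = 3*(R/815 - 790/R) = 3*(-790/R + R/815) = -2370/R + 3*R/815)
(714 - 906)**2/o(140) - 4656186/k(O) = (714 - 906)**2/(-2370/140 + (3/815)*140) - 4656186/(-5338) = (-192)**2/(-2370*1/140 + 84/163) - 4656186*(-1/5338) = 36864/(-237/14 + 84/163) + 2328093/2669 = 36864/(-37455/2282) + 2328093/2669 = 36864*(-2282/37455) + 2328093/2669 = -28041216/12485 + 2328093/2669 = -45775764399/33322465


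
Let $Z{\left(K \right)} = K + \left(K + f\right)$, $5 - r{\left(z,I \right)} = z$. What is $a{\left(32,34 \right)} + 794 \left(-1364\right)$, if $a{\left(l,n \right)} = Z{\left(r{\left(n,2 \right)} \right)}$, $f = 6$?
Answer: $-1083068$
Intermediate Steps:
$r{\left(z,I \right)} = 5 - z$
$Z{\left(K \right)} = 6 + 2 K$ ($Z{\left(K \right)} = K + \left(K + 6\right) = K + \left(6 + K\right) = 6 + 2 K$)
$a{\left(l,n \right)} = 16 - 2 n$ ($a{\left(l,n \right)} = 6 + 2 \left(5 - n\right) = 6 - \left(-10 + 2 n\right) = 16 - 2 n$)
$a{\left(32,34 \right)} + 794 \left(-1364\right) = \left(16 - 68\right) + 794 \left(-1364\right) = \left(16 - 68\right) - 1083016 = -52 - 1083016 = -1083068$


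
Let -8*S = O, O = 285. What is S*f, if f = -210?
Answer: 29925/4 ≈ 7481.3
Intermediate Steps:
S = -285/8 (S = -1/8*285 = -285/8 ≈ -35.625)
S*f = -285/8*(-210) = 29925/4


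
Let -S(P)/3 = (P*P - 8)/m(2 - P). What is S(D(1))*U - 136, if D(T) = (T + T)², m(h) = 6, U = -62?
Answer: 112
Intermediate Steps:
D(T) = 4*T² (D(T) = (2*T)² = 4*T²)
S(P) = 4 - P²/2 (S(P) = -3*(P*P - 8)/6 = -3*(P² - 8)/6 = -3*(-8 + P²)/6 = -3*(-4/3 + P²/6) = 4 - P²/2)
S(D(1))*U - 136 = (4 - (4*1²)²/2)*(-62) - 136 = (4 - (4*1)²/2)*(-62) - 136 = (4 - ½*4²)*(-62) - 136 = (4 - ½*16)*(-62) - 136 = (4 - 8)*(-62) - 136 = -4*(-62) - 136 = 248 - 136 = 112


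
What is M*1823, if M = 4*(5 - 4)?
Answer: 7292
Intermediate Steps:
M = 4 (M = 4*1 = 4)
M*1823 = 4*1823 = 7292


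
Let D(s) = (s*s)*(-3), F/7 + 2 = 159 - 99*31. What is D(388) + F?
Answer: -472016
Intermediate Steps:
F = -20384 (F = -14 + 7*(159 - 99*31) = -14 + 7*(159 - 3069) = -14 + 7*(-2910) = -14 - 20370 = -20384)
D(s) = -3*s**2 (D(s) = s**2*(-3) = -3*s**2)
D(388) + F = -3*388**2 - 20384 = -3*150544 - 20384 = -451632 - 20384 = -472016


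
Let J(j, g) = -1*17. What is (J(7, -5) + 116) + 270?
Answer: 369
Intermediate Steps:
J(j, g) = -17
(J(7, -5) + 116) + 270 = (-17 + 116) + 270 = 99 + 270 = 369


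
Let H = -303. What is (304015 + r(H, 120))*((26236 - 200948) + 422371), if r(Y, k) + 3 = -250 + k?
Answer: 75259112238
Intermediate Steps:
r(Y, k) = -253 + k (r(Y, k) = -3 + (-250 + k) = -253 + k)
(304015 + r(H, 120))*((26236 - 200948) + 422371) = (304015 + (-253 + 120))*((26236 - 200948) + 422371) = (304015 - 133)*(-174712 + 422371) = 303882*247659 = 75259112238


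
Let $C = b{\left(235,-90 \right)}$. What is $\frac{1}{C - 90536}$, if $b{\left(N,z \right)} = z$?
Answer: $- \frac{1}{90626} \approx -1.1034 \cdot 10^{-5}$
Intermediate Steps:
$C = -90$
$\frac{1}{C - 90536} = \frac{1}{-90 - 90536} = \frac{1}{-90626} = - \frac{1}{90626}$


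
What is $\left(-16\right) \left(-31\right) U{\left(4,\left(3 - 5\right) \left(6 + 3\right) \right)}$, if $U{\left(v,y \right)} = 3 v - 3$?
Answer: $4464$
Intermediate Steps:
$U{\left(v,y \right)} = -3 + 3 v$
$\left(-16\right) \left(-31\right) U{\left(4,\left(3 - 5\right) \left(6 + 3\right) \right)} = \left(-16\right) \left(-31\right) \left(-3 + 3 \cdot 4\right) = 496 \left(-3 + 12\right) = 496 \cdot 9 = 4464$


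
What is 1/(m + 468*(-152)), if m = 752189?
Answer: 1/681053 ≈ 1.4683e-6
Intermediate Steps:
1/(m + 468*(-152)) = 1/(752189 + 468*(-152)) = 1/(752189 - 71136) = 1/681053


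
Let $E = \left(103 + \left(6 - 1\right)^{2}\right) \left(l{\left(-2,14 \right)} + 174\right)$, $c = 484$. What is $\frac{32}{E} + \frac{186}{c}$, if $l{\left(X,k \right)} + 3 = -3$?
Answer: $\frac{31369}{81312} \approx 0.38579$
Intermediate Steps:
$l{\left(X,k \right)} = -6$ ($l{\left(X,k \right)} = -3 - 3 = -6$)
$E = 21504$ ($E = \left(103 + \left(6 - 1\right)^{2}\right) \left(-6 + 174\right) = \left(103 + 5^{2}\right) 168 = \left(103 + 25\right) 168 = 128 \cdot 168 = 21504$)
$\frac{32}{E} + \frac{186}{c} = \frac{32}{21504} + \frac{186}{484} = 32 \cdot \frac{1}{21504} + 186 \cdot \frac{1}{484} = \frac{1}{672} + \frac{93}{242} = \frac{31369}{81312}$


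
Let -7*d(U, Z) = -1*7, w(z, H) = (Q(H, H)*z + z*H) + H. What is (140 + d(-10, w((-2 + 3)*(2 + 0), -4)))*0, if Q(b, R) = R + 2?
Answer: 0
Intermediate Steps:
Q(b, R) = 2 + R
w(z, H) = H + H*z + z*(2 + H) (w(z, H) = ((2 + H)*z + z*H) + H = (z*(2 + H) + H*z) + H = (H*z + z*(2 + H)) + H = H + H*z + z*(2 + H))
d(U, Z) = 1 (d(U, Z) = -(-1)*7/7 = -⅐*(-7) = 1)
(140 + d(-10, w((-2 + 3)*(2 + 0), -4)))*0 = (140 + 1)*0 = 141*0 = 0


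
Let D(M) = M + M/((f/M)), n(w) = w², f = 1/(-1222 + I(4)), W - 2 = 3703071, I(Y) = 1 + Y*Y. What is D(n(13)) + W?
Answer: -30712763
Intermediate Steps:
I(Y) = 1 + Y²
W = 3703073 (W = 2 + 3703071 = 3703073)
f = -1/1205 (f = 1/(-1222 + (1 + 4²)) = 1/(-1222 + (1 + 16)) = 1/(-1222 + 17) = 1/(-1205) = -1/1205 ≈ -0.00082988)
D(M) = M - 1205*M² (D(M) = M + M/((-1/(1205*M))) = M + M*(-1205*M) = M - 1205*M²)
D(n(13)) + W = 13²*(1 - 1205*13²) + 3703073 = 169*(1 - 1205*169) + 3703073 = 169*(1 - 203645) + 3703073 = 169*(-203644) + 3703073 = -34415836 + 3703073 = -30712763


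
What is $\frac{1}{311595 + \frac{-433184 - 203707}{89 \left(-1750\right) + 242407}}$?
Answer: $\frac{86657}{27001251024} \approx 3.2094 \cdot 10^{-6}$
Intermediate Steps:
$\frac{1}{311595 + \frac{-433184 - 203707}{89 \left(-1750\right) + 242407}} = \frac{1}{311595 - \frac{636891}{-155750 + 242407}} = \frac{1}{311595 - \frac{636891}{86657}} = \frac{1}{\frac{27001251024}{86657}} = \frac{86657}{27001251024}$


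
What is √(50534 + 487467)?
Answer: √538001 ≈ 733.49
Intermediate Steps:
√(50534 + 487467) = √538001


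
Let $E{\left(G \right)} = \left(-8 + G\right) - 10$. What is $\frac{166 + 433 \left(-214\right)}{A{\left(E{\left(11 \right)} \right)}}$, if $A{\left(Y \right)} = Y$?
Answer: $\frac{92496}{7} \approx 13214.0$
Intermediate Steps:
$E{\left(G \right)} = -18 + G$
$\frac{166 + 433 \left(-214\right)}{A{\left(E{\left(11 \right)} \right)}} = \frac{166 + 433 \left(-214\right)}{-18 + 11} = \frac{166 - 92662}{-7} = \left(-92496\right) \left(- \frac{1}{7}\right) = \frac{92496}{7}$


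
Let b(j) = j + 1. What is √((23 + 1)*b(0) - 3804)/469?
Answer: 6*I*√105/469 ≈ 0.13109*I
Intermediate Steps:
b(j) = 1 + j
√((23 + 1)*b(0) - 3804)/469 = √((23 + 1)*(1 + 0) - 3804)/469 = √(24*1 - 3804)*(1/469) = √(24 - 3804)*(1/469) = √(-3780)*(1/469) = (6*I*√105)*(1/469) = 6*I*√105/469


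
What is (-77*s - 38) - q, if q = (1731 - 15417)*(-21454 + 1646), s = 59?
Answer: -271096869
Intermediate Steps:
q = 271092288 (q = -13686*(-19808) = 271092288)
(-77*s - 38) - q = (-77*59 - 38) - 1*271092288 = (-4543 - 38) - 271092288 = -4581 - 271092288 = -271096869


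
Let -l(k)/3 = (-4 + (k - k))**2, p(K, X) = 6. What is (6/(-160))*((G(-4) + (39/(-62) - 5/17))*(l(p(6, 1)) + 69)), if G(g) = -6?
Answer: 459711/84320 ≈ 5.4520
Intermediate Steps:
l(k) = -48 (l(k) = -3*(-4 + (k - k))**2 = -3*(-4 + 0)**2 = -3*(-4)**2 = -3*16 = -48)
(6/(-160))*((G(-4) + (39/(-62) - 5/17))*(l(p(6, 1)) + 69)) = (6/(-160))*((-6 + (39/(-62) - 5/17))*(-48 + 69)) = (6*(-1/160))*((-6 + (39*(-1/62) - 5*1/17))*21) = -3*(-6 + (-39/62 - 5/17))*21/80 = -3*(-6 - 973/1054)*21/80 = -(-21891)*21/84320 = -3/80*(-153237/1054) = 459711/84320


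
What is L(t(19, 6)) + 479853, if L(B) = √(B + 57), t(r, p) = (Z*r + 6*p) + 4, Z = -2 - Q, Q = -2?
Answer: 479853 + √97 ≈ 4.7986e+5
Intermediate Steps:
Z = 0 (Z = -2 - 1*(-2) = -2 + 2 = 0)
t(r, p) = 4 + 6*p (t(r, p) = (0*r + 6*p) + 4 = (0 + 6*p) + 4 = 6*p + 4 = 4 + 6*p)
L(B) = √(57 + B)
L(t(19, 6)) + 479853 = √(57 + (4 + 6*6)) + 479853 = √(57 + (4 + 36)) + 479853 = √(57 + 40) + 479853 = √97 + 479853 = 479853 + √97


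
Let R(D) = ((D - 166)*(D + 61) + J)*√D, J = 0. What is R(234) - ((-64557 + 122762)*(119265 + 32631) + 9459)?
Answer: -8841116139 + 60180*√26 ≈ -8.8408e+9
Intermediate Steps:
R(D) = √D*(-166 + D)*(61 + D) (R(D) = ((D - 166)*(D + 61) + 0)*√D = ((-166 + D)*(61 + D) + 0)*√D = ((-166 + D)*(61 + D))*√D = √D*(-166 + D)*(61 + D))
R(234) - ((-64557 + 122762)*(119265 + 32631) + 9459) = √234*(-10126 + 234² - 105*234) - ((-64557 + 122762)*(119265 + 32631) + 9459) = (3*√26)*(-10126 + 54756 - 24570) - (58205*151896 + 9459) = (3*√26)*20060 - (8841106680 + 9459) = 60180*√26 - 1*8841116139 = 60180*√26 - 8841116139 = -8841116139 + 60180*√26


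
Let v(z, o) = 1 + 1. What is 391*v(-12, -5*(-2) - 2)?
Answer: 782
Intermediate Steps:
v(z, o) = 2
391*v(-12, -5*(-2) - 2) = 391*2 = 782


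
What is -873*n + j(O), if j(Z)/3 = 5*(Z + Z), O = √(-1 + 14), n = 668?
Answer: -583164 + 30*√13 ≈ -5.8306e+5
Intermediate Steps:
O = √13 ≈ 3.6056
j(Z) = 30*Z (j(Z) = 3*(5*(Z + Z)) = 3*(5*(2*Z)) = 3*(10*Z) = 30*Z)
-873*n + j(O) = -873*668 + 30*√13 = -583164 + 30*√13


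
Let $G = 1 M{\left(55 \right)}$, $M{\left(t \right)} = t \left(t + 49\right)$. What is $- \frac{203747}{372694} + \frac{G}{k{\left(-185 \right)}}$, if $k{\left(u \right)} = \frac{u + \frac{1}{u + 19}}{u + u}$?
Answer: $\frac{130929493271483}{11445805434} \approx 11439.0$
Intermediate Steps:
$M{\left(t \right)} = t \left(49 + t\right)$
$G = 5720$ ($G = 1 \cdot 55 \left(49 + 55\right) = 1 \cdot 55 \cdot 104 = 1 \cdot 5720 = 5720$)
$k{\left(u \right)} = \frac{u + \frac{1}{19 + u}}{2 u}$
$- \frac{203747}{372694} + \frac{G}{k{\left(-185 \right)}} = - \frac{203747}{372694} + \frac{5720}{\frac{1}{2} \frac{1}{-185} \frac{1}{19 - 185} \left(1 + \left(-185\right)^{2} + 19 \left(-185\right)\right)} = \left(-203747\right) \frac{1}{372694} + \frac{5720}{\frac{1}{2} \left(- \frac{1}{185}\right) \frac{1}{-166} \left(1 + 34225 - 3515\right)} = - \frac{203747}{372694} + \frac{5720}{\frac{1}{2} \left(- \frac{1}{185}\right) \left(- \frac{1}{166}\right) 30711} = - \frac{203747}{372694} + \frac{5720}{\frac{30711}{61420}} = - \frac{203747}{372694} + 5720 \cdot \frac{61420}{30711} = - \frac{203747}{372694} + \frac{351322400}{30711} = \frac{130929493271483}{11445805434}$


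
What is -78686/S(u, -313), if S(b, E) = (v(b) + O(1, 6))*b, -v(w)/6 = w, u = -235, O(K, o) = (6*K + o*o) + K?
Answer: 78686/341455 ≈ 0.23044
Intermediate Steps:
O(K, o) = o² + 7*K (O(K, o) = (6*K + o²) + K = (o² + 6*K) + K = o² + 7*K)
v(w) = -6*w
S(b, E) = b*(43 - 6*b) (S(b, E) = (-6*b + (6² + 7*1))*b = (-6*b + (36 + 7))*b = (-6*b + 43)*b = (43 - 6*b)*b = b*(43 - 6*b))
-78686/S(u, -313) = -78686*(-1/(235*(43 - 6*(-235)))) = -78686*(-1/(235*(43 + 1410))) = -78686/((-235*1453)) = -78686/(-341455) = -78686*(-1/341455) = 78686/341455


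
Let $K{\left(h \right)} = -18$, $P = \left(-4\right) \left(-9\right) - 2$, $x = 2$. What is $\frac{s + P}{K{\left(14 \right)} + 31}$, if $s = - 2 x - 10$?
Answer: $\frac{20}{13} \approx 1.5385$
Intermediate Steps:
$P = 34$ ($P = 36 - 2 = 34$)
$s = -14$ ($s = \left(-2\right) 2 - 10 = -4 - 10 = -14$)
$\frac{s + P}{K{\left(14 \right)} + 31} = \frac{-14 + 34}{-18 + 31} = \frac{20}{13}$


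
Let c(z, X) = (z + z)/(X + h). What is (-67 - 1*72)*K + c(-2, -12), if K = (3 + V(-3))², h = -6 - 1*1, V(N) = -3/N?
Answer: -42252/19 ≈ -2223.8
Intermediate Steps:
h = -7 (h = -6 - 1 = -7)
c(z, X) = 2*z/(-7 + X) (c(z, X) = (z + z)/(X - 7) = (2*z)/(-7 + X) = 2*z/(-7 + X))
K = 16 (K = (3 - 3/(-3))² = (3 - 3*(-⅓))² = (3 + 1)² = 4² = 16)
(-67 - 1*72)*K + c(-2, -12) = (-67 - 1*72)*16 + 2*(-2)/(-7 - 12) = (-67 - 72)*16 + 2*(-2)/(-19) = -139*16 + 2*(-2)*(-1/19) = -2224 + 4/19 = -42252/19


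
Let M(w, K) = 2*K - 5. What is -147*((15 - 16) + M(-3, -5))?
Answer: 2352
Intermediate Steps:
M(w, K) = -5 + 2*K
-147*((15 - 16) + M(-3, -5)) = -147*((15 - 16) + (-5 + 2*(-5))) = -147*(-1 + (-5 - 10)) = -147*(-1 - 15) = -147*(-16) = 2352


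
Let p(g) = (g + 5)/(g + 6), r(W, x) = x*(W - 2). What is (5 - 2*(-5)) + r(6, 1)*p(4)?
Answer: 93/5 ≈ 18.600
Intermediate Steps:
r(W, x) = x*(-2 + W)
p(g) = (5 + g)/(6 + g)
(5 - 2*(-5)) + r(6, 1)*p(4) = (5 - 2*(-5)) + (1*(-2 + 6))*((5 + 4)/(6 + 4)) = (5 + 10) + (1*4)*(9/10) = 15 + 4*((⅒)*9) = 15 + 4*(9/10) = 15 + 18/5 = 93/5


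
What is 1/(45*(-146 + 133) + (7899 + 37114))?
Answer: 1/44428 ≈ 2.2508e-5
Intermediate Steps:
1/(45*(-146 + 133) + (7899 + 37114)) = 1/(45*(-13) + 45013) = 1/(-585 + 45013) = 1/44428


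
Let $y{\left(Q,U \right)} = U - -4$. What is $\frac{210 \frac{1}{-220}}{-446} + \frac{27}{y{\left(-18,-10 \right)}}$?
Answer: $- \frac{44133}{9812} \approx -4.4979$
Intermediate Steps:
$y{\left(Q,U \right)} = 4 + U$ ($y{\left(Q,U \right)} = U + 4 = 4 + U$)
$\frac{210 \frac{1}{-220}}{-446} + \frac{27}{y{\left(-18,-10 \right)}} = \frac{210 \frac{1}{-220}}{-446} + \frac{27}{4 - 10} = 210 \left(- \frac{1}{220}\right) \left(- \frac{1}{446}\right) + \frac{27}{-6} = \left(- \frac{21}{22}\right) \left(- \frac{1}{446}\right) + 27 \left(- \frac{1}{6}\right) = \frac{21}{9812} - \frac{9}{2} = - \frac{44133}{9812}$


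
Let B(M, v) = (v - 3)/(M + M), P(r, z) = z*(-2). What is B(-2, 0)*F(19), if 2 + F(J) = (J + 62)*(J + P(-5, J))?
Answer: -4623/4 ≈ -1155.8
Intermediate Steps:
P(r, z) = -2*z
F(J) = -2 - J*(62 + J) (F(J) = -2 + (J + 62)*(J - 2*J) = -2 + (62 + J)*(-J) = -2 - J*(62 + J))
B(M, v) = (-3 + v)/(2*M) (B(M, v) = (-3 + v)/((2*M)) = (-3 + v)*(1/(2*M)) = (-3 + v)/(2*M))
B(-2, 0)*F(19) = ((½)*(-3 + 0)/(-2))*(-2 - 1*19² - 62*19) = ((½)*(-½)*(-3))*(-2 - 1*361 - 1178) = 3*(-2 - 361 - 1178)/4 = (¾)*(-1541) = -4623/4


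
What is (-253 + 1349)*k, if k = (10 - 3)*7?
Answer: 53704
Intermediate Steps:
k = 49 (k = 7*7 = 49)
(-253 + 1349)*k = (-253 + 1349)*49 = 1096*49 = 53704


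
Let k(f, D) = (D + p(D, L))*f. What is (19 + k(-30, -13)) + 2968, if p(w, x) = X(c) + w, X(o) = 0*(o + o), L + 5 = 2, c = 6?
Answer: 3767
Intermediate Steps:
L = -3 (L = -5 + 2 = -3)
X(o) = 0 (X(o) = 0*(2*o) = 0)
p(w, x) = w (p(w, x) = 0 + w = w)
k(f, D) = 2*D*f (k(f, D) = (D + D)*f = (2*D)*f = 2*D*f)
(19 + k(-30, -13)) + 2968 = (19 + 2*(-13)*(-30)) + 2968 = (19 + 780) + 2968 = 799 + 2968 = 3767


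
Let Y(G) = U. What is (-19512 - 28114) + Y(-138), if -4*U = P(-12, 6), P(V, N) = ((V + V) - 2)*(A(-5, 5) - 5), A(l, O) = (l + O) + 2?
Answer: -95291/2 ≈ -47646.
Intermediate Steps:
A(l, O) = 2 + O + l (A(l, O) = (O + l) + 2 = 2 + O + l)
P(V, N) = 6 - 6*V (P(V, N) = ((V + V) - 2)*((2 + 5 - 5) - 5) = (2*V - 2)*(2 - 5) = (-2 + 2*V)*(-3) = 6 - 6*V)
U = -39/2 (U = -(6 - 6*(-12))/4 = -(6 + 72)/4 = -¼*78 = -39/2 ≈ -19.500)
Y(G) = -39/2
(-19512 - 28114) + Y(-138) = (-19512 - 28114) - 39/2 = -47626 - 39/2 = -95291/2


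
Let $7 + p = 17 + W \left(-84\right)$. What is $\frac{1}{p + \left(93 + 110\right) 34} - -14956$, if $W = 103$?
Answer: $\frac{26023439}{1740} \approx 14956.0$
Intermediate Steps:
$p = -8642$ ($p = -7 + \left(17 + 103 \left(-84\right)\right) = -7 + \left(17 - 8652\right) = -7 - 8635 = -8642$)
$\frac{1}{p + \left(93 + 110\right) 34} - -14956 = \frac{1}{-8642 + \left(93 + 110\right) 34} - -14956 = \frac{1}{-8642 + 203 \cdot 34} + 14956 = \frac{1}{-8642 + 6902} + 14956 = \frac{1}{-1740} + 14956 = - \frac{1}{1740} + 14956 = \frac{26023439}{1740}$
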